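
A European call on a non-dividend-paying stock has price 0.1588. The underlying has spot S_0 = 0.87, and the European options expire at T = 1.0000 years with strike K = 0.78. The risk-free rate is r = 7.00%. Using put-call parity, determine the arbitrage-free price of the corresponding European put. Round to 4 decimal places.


Answer: Put price = 0.0161

Derivation:
Put-call parity: C - P = S_0 * exp(-qT) - K * exp(-rT).
S_0 * exp(-qT) = 0.8700 * 1.00000000 = 0.87000000
K * exp(-rT) = 0.7800 * 0.93239382 = 0.72726718
P = C - S*exp(-qT) + K*exp(-rT)
P = 0.1588 - 0.87000000 + 0.72726718 = 0.0161


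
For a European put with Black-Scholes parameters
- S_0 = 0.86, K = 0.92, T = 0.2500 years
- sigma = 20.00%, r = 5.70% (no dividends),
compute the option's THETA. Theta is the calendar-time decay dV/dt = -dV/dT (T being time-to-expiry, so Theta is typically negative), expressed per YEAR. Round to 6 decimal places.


Answer: Theta = -0.023889

Derivation:
d1 = -0.4819128080; d2 = -0.5819128080
phi(d1) = 0.3552055971; exp(-qT) = 1.0000000000; exp(-rT) = 0.9858510507
Theta = -S*exp(-qT)*phi(d1)*sigma/(2*sqrt(T)) + r*K*exp(-rT)*N(-d2) - q*S*exp(-qT)*N(-d1)
N(-d1) = 0.6850660564; N(-d2) = 0.7196872936; sqrt(T) = 0.5000000000
Term 1 = -0.8600 * 1.0000000000 * 0.3552055971 * 0.2000 / (2 * 0.5000000000) = -0.0610953627
Term 2 = 0.0570 * 0.9200 * 0.9858510507 * 0.7196872936 = 0.0372064146
Term 3 = 0 (no dividend yield, q = 0)
Theta = -0.0610953627 + (0.0372064146) + (0.0000000000) = -0.023889


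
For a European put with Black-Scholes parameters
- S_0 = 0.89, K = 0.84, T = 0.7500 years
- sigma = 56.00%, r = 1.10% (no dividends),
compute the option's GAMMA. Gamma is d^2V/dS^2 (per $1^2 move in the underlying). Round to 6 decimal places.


Answer: Gamma = 0.860312

Derivation:
d1 = 0.3787202721; d2 = -0.1062539540
phi(d1) = 0.3713341101; exp(-qT) = 1.0000000000; exp(-rT) = 0.9917839379
Gamma = exp(-qT) * phi(d1) / (S * sigma * sqrt(T)) = 1.0000000000 * 0.3713341101 / (0.8900 * 0.5600 * 0.8660254038) = 0.860312


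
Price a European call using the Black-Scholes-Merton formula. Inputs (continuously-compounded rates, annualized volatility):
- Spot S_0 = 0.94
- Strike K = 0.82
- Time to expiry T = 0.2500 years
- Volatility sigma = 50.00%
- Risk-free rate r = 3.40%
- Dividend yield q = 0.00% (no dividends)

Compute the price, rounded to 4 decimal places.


d1 = (ln(S/K) + (r - q + 0.5*sigma^2) * T) / (sigma * sqrt(T)) = 0.70530214
d2 = d1 - sigma * sqrt(T) = 0.45530214
exp(-rT) = 0.99153602; exp(-qT) = 1.00000000
C = S_0 * exp(-qT) * N(d1) - K * exp(-rT) * N(d2)
N(d1) = 0.75968889; N(d2) = 0.67555406
C = 0.9400 * 1.00000000 * 0.75968889 - 0.8200 * 0.99153602 * 0.67555406 = 0.1648

Answer: Price = 0.1648


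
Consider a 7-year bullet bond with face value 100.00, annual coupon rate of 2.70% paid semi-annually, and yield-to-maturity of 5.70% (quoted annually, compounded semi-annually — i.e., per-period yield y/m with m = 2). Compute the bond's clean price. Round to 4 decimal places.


Coupon per period c = face * coupon_rate / m = 1.350000
Periods per year m = 2; per-period yield y/m = 0.028500
Number of cashflows N = 14
Cashflows (t years, CF_t, discount factor 1/(1+y/m)^(m*t), PV):
  t = 0.5000: CF_t = 1.350000, DF = 0.972290, PV = 1.312591
  t = 1.0000: CF_t = 1.350000, DF = 0.945347, PV = 1.276219
  t = 1.5000: CF_t = 1.350000, DF = 0.919152, PV = 1.240855
  t = 2.0000: CF_t = 1.350000, DF = 0.893682, PV = 1.206470
  t = 2.5000: CF_t = 1.350000, DF = 0.868917, PV = 1.173039
  t = 3.0000: CF_t = 1.350000, DF = 0.844840, PV = 1.140533
  t = 3.5000: CF_t = 1.350000, DF = 0.821429, PV = 1.108929
  t = 4.0000: CF_t = 1.350000, DF = 0.798667, PV = 1.078200
  t = 4.5000: CF_t = 1.350000, DF = 0.776536, PV = 1.048323
  t = 5.0000: CF_t = 1.350000, DF = 0.755018, PV = 1.019274
  t = 5.5000: CF_t = 1.350000, DF = 0.734096, PV = 0.991029
  t = 6.0000: CF_t = 1.350000, DF = 0.713754, PV = 0.963568
  t = 6.5000: CF_t = 1.350000, DF = 0.693976, PV = 0.936867
  t = 7.0000: CF_t = 101.350000, DF = 0.674745, PV = 68.385434
Price P = sum_t PV_t = 82.881331

Answer: Price = 82.8813


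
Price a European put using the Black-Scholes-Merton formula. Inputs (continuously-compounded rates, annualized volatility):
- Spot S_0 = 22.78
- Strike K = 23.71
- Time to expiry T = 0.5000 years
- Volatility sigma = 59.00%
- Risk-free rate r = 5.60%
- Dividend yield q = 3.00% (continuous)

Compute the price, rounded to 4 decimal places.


d1 = (ln(S/K) + (r - q + 0.5*sigma^2) * T) / (sigma * sqrt(T)) = 0.14384483
d2 = d1 - sigma * sqrt(T) = -0.27334817
exp(-rT) = 0.97238837; exp(-qT) = 0.98511194
P = K * exp(-rT) * N(-d2) - S_0 * exp(-qT) * N(-d1)
N(-d1) = 0.44281150; N(-d2) = 0.60770720
P = 23.7100 * 0.97238837 * 0.60770720 - 22.7800 * 0.98511194 * 0.44281150 = 4.0738

Answer: Price = 4.0738


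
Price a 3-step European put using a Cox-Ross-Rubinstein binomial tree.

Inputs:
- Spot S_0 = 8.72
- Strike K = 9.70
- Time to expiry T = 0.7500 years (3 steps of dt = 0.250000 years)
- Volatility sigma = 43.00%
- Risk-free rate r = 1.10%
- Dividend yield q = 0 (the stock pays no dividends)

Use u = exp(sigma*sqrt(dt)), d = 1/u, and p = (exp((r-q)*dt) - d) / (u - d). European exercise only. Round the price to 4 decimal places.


Answer: Price = V(0,0) = 1.9086

Derivation:
dt = T/N = 0.250000
u = exp(sigma*sqrt(dt)) = 1.239862; d = 1/u = 0.806541
p = (exp((r-q)*dt) - d) / (u - d) = 0.452811
Discount per step: exp(-r*dt) = 0.997254
Stock lattice S(k, i) with i counting down-moves:
  k=0: S(0,0) = 8.7200
  k=1: S(1,0) = 10.8116; S(1,1) = 7.0330
  k=2: S(2,0) = 13.4049; S(2,1) = 8.7200; S(2,2) = 5.6724
  k=3: S(3,0) = 16.6202; S(3,1) = 10.8116; S(3,2) = 7.0330; S(3,3) = 4.5751
Terminal payoffs V(N, i) = max(K - S_T, 0):
  V(3,0) = 0.000000; V(3,1) = 0.000000; V(3,2) = 2.666959; V(3,3) = 5.124943
Backward induction: V(k, i) = exp(-r*dt) * [p * V(k+1, i) + (1-p) * V(k+1, i+1)].
  V(2,0) = exp(-r*dt) * [p*0.000000 + (1-p)*0.000000] = 0.000000
  V(2,1) = exp(-r*dt) * [p*0.000000 + (1-p)*2.666959] = 1.455322
  V(2,2) = exp(-r*dt) * [p*2.666959 + (1-p)*5.124943] = 4.000922
  V(1,0) = exp(-r*dt) * [p*0.000000 + (1-p)*1.455322] = 0.794149
  V(1,1) = exp(-r*dt) * [p*1.455322 + (1-p)*4.000922] = 2.840424
  V(0,0) = exp(-r*dt) * [p*0.794149 + (1-p)*2.840424] = 1.908592


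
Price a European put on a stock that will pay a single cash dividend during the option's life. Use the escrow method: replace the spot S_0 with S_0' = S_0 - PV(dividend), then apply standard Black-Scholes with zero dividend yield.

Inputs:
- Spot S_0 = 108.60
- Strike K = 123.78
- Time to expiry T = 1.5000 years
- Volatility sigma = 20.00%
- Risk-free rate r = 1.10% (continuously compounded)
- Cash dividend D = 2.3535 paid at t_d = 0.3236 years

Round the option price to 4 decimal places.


Answer: Price = 20.5251

Derivation:
PV(D) = D * exp(-r * t_d) = 2.3535 * 0.99644673 = 2.34513737
S_0' = S_0 - PV(D) = 108.6000 - 2.34513737 = 106.25486263
d1 = (ln(S_0'/K) + (r + sigma^2/2)*T) / (sigma*sqrt(T)) = -0.43341771
d2 = d1 - sigma*sqrt(T) = -0.67836668
exp(-rT) = 0.98363538
N(-d1) = 0.66764433; N(-d2) = 0.75123039
P = K * exp(-rT) * N(-d2) - S_0' * N(-d1) = 123.7800 * 0.98363538 * 0.75123039 - 106.25486263 * 0.66764433 = 20.5251


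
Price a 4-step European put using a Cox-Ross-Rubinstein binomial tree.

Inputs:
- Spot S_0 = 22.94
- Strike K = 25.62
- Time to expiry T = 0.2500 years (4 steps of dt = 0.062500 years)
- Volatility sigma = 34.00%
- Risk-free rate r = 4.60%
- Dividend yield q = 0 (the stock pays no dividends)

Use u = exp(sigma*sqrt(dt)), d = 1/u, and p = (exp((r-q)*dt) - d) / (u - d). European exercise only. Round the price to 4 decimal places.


Answer: Price = V(0,0) = 3.1630

Derivation:
dt = T/N = 0.062500
u = exp(sigma*sqrt(dt)) = 1.088717; d = 1/u = 0.918512
p = (exp((r-q)*dt) - d) / (u - d) = 0.495679
Discount per step: exp(-r*dt) = 0.997129
Stock lattice S(k, i) with i counting down-moves:
  k=0: S(0,0) = 22.9400
  k=1: S(1,0) = 24.9752; S(1,1) = 21.0707
  k=2: S(2,0) = 27.1909; S(2,1) = 22.9400; S(2,2) = 19.3537
  k=3: S(3,0) = 29.6032; S(3,1) = 24.9752; S(3,2) = 21.0707; S(3,3) = 17.7766
  k=4: S(4,0) = 32.2295; S(4,1) = 27.1909; S(4,2) = 22.9400; S(4,3) = 19.3537; S(4,4) = 16.3280
Terminal payoffs V(N, i) = max(K - S_T, 0):
  V(4,0) = 0.000000; V(4,1) = 0.000000; V(4,2) = 2.680000; V(4,3) = 6.266329; V(4,4) = 9.291989
Backward induction: V(k, i) = exp(-r*dt) * [p * V(k+1, i) + (1-p) * V(k+1, i+1)].
  V(3,0) = exp(-r*dt) * [p*0.000000 + (1-p)*0.000000] = 0.000000
  V(3,1) = exp(-r*dt) * [p*0.000000 + (1-p)*2.680000] = 1.347701
  V(3,2) = exp(-r*dt) * [p*2.680000 + (1-p)*6.266329] = 4.475776
  V(3,3) = exp(-r*dt) * [p*6.266329 + (1-p)*9.291989] = 7.769864
  V(2,0) = exp(-r*dt) * [p*0.000000 + (1-p)*1.347701] = 0.677724
  V(2,1) = exp(-r*dt) * [p*1.347701 + (1-p)*4.475776] = 2.916859
  V(2,2) = exp(-r*dt) * [p*4.475776 + (1-p)*7.769864] = 6.119437
  V(1,0) = exp(-r*dt) * [p*0.677724 + (1-p)*2.916859] = 1.801780
  V(1,1) = exp(-r*dt) * [p*2.916859 + (1-p)*6.119437] = 4.518977
  V(0,0) = exp(-r*dt) * [p*1.801780 + (1-p)*4.518977] = 3.163014


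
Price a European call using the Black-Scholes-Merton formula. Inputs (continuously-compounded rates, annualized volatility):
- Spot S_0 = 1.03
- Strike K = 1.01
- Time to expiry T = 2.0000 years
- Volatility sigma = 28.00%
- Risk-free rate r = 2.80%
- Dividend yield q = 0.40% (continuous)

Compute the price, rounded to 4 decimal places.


d1 = (ln(S/K) + (r - q + 0.5*sigma^2) * T) / (sigma * sqrt(T)) = 0.36872707
d2 = d1 - sigma * sqrt(T) = -0.02725273
exp(-rT) = 0.94553914; exp(-qT) = 0.99203191
C = S_0 * exp(-qT) * N(d1) - K * exp(-rT) * N(d2)
N(d1) = 0.64383442; N(d2) = 0.48912908
C = 1.0300 * 0.99203191 * 0.64383442 - 1.0100 * 0.94553914 * 0.48912908 = 0.1907

Answer: Price = 0.1907


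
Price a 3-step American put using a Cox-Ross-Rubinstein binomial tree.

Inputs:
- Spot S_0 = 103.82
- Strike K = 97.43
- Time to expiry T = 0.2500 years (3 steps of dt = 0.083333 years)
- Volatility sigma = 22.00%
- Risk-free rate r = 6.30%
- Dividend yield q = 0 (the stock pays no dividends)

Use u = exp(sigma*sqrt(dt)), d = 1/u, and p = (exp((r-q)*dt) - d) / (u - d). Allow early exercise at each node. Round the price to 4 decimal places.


dt = T/N = 0.083333
u = exp(sigma*sqrt(dt)) = 1.065569; d = 1/u = 0.938466
p = (exp((r-q)*dt) - d) / (u - d) = 0.525542
Discount per step: exp(-r*dt) = 0.994764
Stock lattice S(k, i) with i counting down-moves:
  k=0: S(0,0) = 103.8200
  k=1: S(1,0) = 110.6273; S(1,1) = 97.4316
  k=2: S(2,0) = 117.8810; S(2,1) = 103.8200; S(2,2) = 91.4362
  k=3: S(3,0) = 125.6103; S(3,1) = 110.6273; S(3,2) = 97.4316; S(3,3) = 85.8098
Terminal payoffs V(N, i) = max(K - S_T, 0):
  V(3,0) = 0.000000; V(3,1) = 0.000000; V(3,2) = 0.000000; V(3,3) = 11.620215
Backward induction: V(k, i) = exp(-r*dt) * [p * V(k+1, i) + (1-p) * V(k+1, i+1)]; then take max(V_cont, immediate exercise) for American.
  V(2,0) = exp(-r*dt) * [p*0.000000 + (1-p)*0.000000] = 0.000000; exercise = 0.000000; V(2,0) = max -> 0.000000
  V(2,1) = exp(-r*dt) * [p*0.000000 + (1-p)*0.000000] = 0.000000; exercise = 0.000000; V(2,1) = max -> 0.000000
  V(2,2) = exp(-r*dt) * [p*0.000000 + (1-p)*11.620215] = 5.484434; exercise = 5.993790; V(2,2) = max -> 5.993790
  V(1,0) = exp(-r*dt) * [p*0.000000 + (1-p)*0.000000] = 0.000000; exercise = 0.000000; V(1,0) = max -> 0.000000
  V(1,1) = exp(-r*dt) * [p*0.000000 + (1-p)*5.993790] = 2.828910; exercise = 0.000000; V(1,1) = max -> 2.828910
  V(0,0) = exp(-r*dt) * [p*0.000000 + (1-p)*2.828910] = 1.335171; exercise = 0.000000; V(0,0) = max -> 1.335171

Answer: Price = V(0,0) = 1.3352


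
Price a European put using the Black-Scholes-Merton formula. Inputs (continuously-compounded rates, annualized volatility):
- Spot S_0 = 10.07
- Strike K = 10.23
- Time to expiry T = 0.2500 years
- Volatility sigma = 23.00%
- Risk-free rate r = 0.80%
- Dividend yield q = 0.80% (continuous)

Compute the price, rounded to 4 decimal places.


Answer: Price = 0.5487

Derivation:
d1 = (ln(S/K) + (r - q + 0.5*sigma^2) * T) / (sigma * sqrt(T)) = -0.07957716
d2 = d1 - sigma * sqrt(T) = -0.19457716
exp(-rT) = 0.99800200; exp(-qT) = 0.99800200
P = K * exp(-rT) * N(-d2) - S_0 * exp(-qT) * N(-d1)
N(-d1) = 0.53171322; N(-d2) = 0.57713801
P = 10.2300 * 0.99800200 * 0.57713801 - 10.0700 * 0.99800200 * 0.53171322 = 0.5487


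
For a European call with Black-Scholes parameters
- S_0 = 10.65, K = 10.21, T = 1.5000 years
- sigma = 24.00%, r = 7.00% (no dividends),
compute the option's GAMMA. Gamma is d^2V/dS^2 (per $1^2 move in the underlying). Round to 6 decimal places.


Answer: Gamma = 0.103324

Derivation:
d1 = 0.6477276221; d2 = 0.3537888530
phi(d1) = 0.3234489220; exp(-qT) = 1.0000000000; exp(-rT) = 0.9003245226
Gamma = exp(-qT) * phi(d1) / (S * sigma * sqrt(T)) = 1.0000000000 * 0.3234489220 / (10.6500 * 0.2400 * 1.2247448714) = 0.103324


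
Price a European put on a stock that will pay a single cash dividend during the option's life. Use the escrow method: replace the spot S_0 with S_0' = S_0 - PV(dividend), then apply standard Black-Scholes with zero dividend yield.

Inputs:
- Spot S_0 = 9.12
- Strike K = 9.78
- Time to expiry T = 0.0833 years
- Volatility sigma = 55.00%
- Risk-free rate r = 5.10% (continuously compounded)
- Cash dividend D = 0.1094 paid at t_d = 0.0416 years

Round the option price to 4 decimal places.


PV(D) = D * exp(-r * t_d) = 0.1094 * 0.99788065 = 0.10916814
S_0' = S_0 - PV(D) = 9.1200 - 0.10916814 = 9.01083186
d1 = (ln(S_0'/K) + (r + sigma^2/2)*T) / (sigma*sqrt(T)) = -0.40988310
d2 = d1 - sigma*sqrt(T) = -0.56862267
exp(-rT) = 0.99576071
N(-d1) = 0.65905415; N(-d2) = 0.71519388
P = K * exp(-rT) * N(-d2) - S_0' * N(-d1) = 9.7800 * 0.99576071 * 0.71519388 - 9.01083186 * 0.65905415 = 1.0263

Answer: Price = 1.0263


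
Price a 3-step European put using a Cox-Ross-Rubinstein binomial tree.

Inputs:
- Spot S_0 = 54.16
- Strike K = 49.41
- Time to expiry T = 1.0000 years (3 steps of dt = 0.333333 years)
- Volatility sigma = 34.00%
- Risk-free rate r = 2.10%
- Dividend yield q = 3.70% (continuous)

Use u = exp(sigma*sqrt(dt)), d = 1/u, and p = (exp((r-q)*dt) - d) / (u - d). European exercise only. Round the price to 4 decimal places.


dt = T/N = 0.333333
u = exp(sigma*sqrt(dt)) = 1.216891; d = 1/u = 0.821766
p = (exp((r-q)*dt) - d) / (u - d) = 0.437620
Discount per step: exp(-r*dt) = 0.993024
Stock lattice S(k, i) with i counting down-moves:
  k=0: S(0,0) = 54.1600
  k=1: S(1,0) = 65.9068; S(1,1) = 44.5069
  k=2: S(2,0) = 80.2014; S(2,1) = 54.1600; S(2,2) = 36.5743
  k=3: S(3,0) = 97.5963; S(3,1) = 65.9068; S(3,2) = 44.5069; S(3,3) = 30.0555
Terminal payoffs V(N, i) = max(K - S_T, 0):
  V(3,0) = 0.000000; V(3,1) = 0.000000; V(3,2) = 4.903131; V(3,3) = 19.354510
Backward induction: V(k, i) = exp(-r*dt) * [p * V(k+1, i) + (1-p) * V(k+1, i+1)].
  V(2,0) = exp(-r*dt) * [p*0.000000 + (1-p)*0.000000] = 0.000000
  V(2,1) = exp(-r*dt) * [p*0.000000 + (1-p)*4.903131] = 2.738187
  V(2,2) = exp(-r*dt) * [p*4.903131 + (1-p)*19.354510] = 12.939400
  V(1,0) = exp(-r*dt) * [p*0.000000 + (1-p)*2.738187] = 1.529159
  V(1,1) = exp(-r*dt) * [p*2.738187 + (1-p)*12.939400] = 8.416023
  V(0,0) = exp(-r*dt) * [p*1.529159 + (1-p)*8.416023] = 5.364509

Answer: Price = V(0,0) = 5.3645


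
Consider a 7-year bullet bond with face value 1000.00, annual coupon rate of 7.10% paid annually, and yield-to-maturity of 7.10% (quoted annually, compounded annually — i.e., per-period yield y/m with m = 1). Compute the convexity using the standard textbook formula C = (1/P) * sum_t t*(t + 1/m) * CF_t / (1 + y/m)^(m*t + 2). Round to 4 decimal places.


Coupon per period c = face * coupon_rate / m = 71.000000
Periods per year m = 1; per-period yield y/m = 0.071000
Number of cashflows N = 7
Cashflows (t years, CF_t, discount factor 1/(1+y/m)^(m*t), PV):
  t = 1.0000: CF_t = 71.000000, DF = 0.933707, PV = 66.293184
  t = 2.0000: CF_t = 71.000000, DF = 0.871808, PV = 61.898398
  t = 3.0000: CF_t = 71.000000, DF = 0.814013, PV = 57.794956
  t = 4.0000: CF_t = 71.000000, DF = 0.760050, PV = 53.963544
  t = 5.0000: CF_t = 71.000000, DF = 0.709664, PV = 50.386129
  t = 6.0000: CF_t = 71.000000, DF = 0.662618, PV = 47.045872
  t = 7.0000: CF_t = 1071.000000, DF = 0.618691, PV = 662.617917
Price P = sum_t PV_t = 1000.000000
Convexity numerator sum_t t*(t + 1/m) * CF_t / (1+y/m)^(m*t + 2):
  t = 1.0000: term = 115.589912
  t = 2.0000: term = 323.781265
  t = 3.0000: term = 604.633548
  t = 4.0000: term = 940.917442
  t = 5.0000: term = 1317.811544
  t = 6.0000: term = 1722.629469
  t = 7.0000: term = 32349.849187
Convexity = (1/P) * sum = 37375.212368 / 1000.000000 = 37.375212

Answer: Convexity = 37.3752


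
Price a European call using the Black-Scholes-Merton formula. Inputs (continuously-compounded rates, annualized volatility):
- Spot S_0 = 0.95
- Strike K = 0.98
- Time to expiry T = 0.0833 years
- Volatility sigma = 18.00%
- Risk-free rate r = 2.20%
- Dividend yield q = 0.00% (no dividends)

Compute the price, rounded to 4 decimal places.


d1 = (ln(S/K) + (r - q + 0.5*sigma^2) * T) / (sigma * sqrt(T)) = -0.53720731
d2 = d1 - sigma * sqrt(T) = -0.58915844
exp(-rT) = 0.99816908; exp(-qT) = 1.00000000
C = S_0 * exp(-qT) * N(d1) - K * exp(-rT) * N(d2)
N(d1) = 0.29556221; N(d2) = 0.27787750
C = 0.9500 * 1.00000000 * 0.29556221 - 0.9800 * 0.99816908 * 0.27787750 = 0.0090

Answer: Price = 0.0090


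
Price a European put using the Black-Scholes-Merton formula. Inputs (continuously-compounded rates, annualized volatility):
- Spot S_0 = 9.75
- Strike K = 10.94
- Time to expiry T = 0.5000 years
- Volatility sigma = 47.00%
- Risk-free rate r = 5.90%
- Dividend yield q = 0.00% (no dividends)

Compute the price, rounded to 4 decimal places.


Answer: Price = 1.8243

Derivation:
d1 = (ln(S/K) + (r - q + 0.5*sigma^2) * T) / (sigma * sqrt(T)) = -0.09157337
d2 = d1 - sigma * sqrt(T) = -0.42391356
exp(-rT) = 0.97093088; exp(-qT) = 1.00000000
P = K * exp(-rT) * N(-d2) - S_0 * exp(-qT) * N(-d1)
N(-d1) = 0.53648150; N(-d2) = 0.66418557
P = 10.9400 * 0.97093088 * 0.66418557 - 9.7500 * 1.00000000 * 0.53648150 = 1.8243


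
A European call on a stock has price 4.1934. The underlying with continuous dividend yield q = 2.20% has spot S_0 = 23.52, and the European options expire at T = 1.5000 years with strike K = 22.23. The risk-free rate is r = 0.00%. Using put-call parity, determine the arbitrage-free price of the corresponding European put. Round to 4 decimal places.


Answer: Put price = 3.6669

Derivation:
Put-call parity: C - P = S_0 * exp(-qT) - K * exp(-rT).
S_0 * exp(-qT) = 23.5200 * 0.96753856 = 22.75650692
K * exp(-rT) = 22.2300 * 1.00000000 = 22.23000000
P = C - S*exp(-qT) + K*exp(-rT)
P = 4.1934 - 22.75650692 + 22.23000000 = 3.6669


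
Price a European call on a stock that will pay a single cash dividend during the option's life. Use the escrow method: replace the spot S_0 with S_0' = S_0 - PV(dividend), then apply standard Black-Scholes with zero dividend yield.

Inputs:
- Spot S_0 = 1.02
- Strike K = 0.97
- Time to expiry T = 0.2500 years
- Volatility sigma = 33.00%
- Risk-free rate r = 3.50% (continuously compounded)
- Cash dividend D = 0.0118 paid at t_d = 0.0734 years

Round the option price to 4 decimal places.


PV(D) = D * exp(-r * t_d) = 0.0118 * 0.99743430 = 0.01176972
S_0' = S_0 - PV(D) = 1.0200 - 0.01176972 = 1.00823028
d1 = (ln(S_0'/K) + (r + sigma^2/2)*T) / (sigma*sqrt(T)) = 0.36980787
d2 = d1 - sigma*sqrt(T) = 0.20480787
exp(-rT) = 0.99128817
N(d1) = 0.64423718; N(d2) = 0.58113888
C = S_0' * N(d1) - K * exp(-rT) * N(d2) = 1.00823028 * 0.64423718 - 0.9700 * 0.99128817 * 0.58113888 = 0.0907

Answer: Price = 0.0907


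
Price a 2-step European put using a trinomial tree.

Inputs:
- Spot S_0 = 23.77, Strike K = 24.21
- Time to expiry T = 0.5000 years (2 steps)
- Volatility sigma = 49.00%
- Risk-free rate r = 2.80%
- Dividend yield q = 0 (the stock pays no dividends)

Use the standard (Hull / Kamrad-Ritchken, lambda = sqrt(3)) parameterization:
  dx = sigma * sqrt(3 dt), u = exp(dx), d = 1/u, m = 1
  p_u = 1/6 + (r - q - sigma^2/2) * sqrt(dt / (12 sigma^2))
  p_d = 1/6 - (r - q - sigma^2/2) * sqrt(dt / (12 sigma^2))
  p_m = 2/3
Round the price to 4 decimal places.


Answer: Price = V(0,0) = 2.9425

Derivation:
dt = T/N = 0.250000; dx = sigma*sqrt(3*dt) = 0.424352
u = exp(dx) = 1.528600; d = 1/u = 0.654193
p_u = 0.139552, p_m = 0.666667, p_d = 0.193782
Discount per step: exp(-r*dt) = 0.993024
Stock lattice S(k, j) with j the centered position index:
  k=0: S(0,+0) = 23.7700
  k=1: S(1,-1) = 15.5502; S(1,+0) = 23.7700; S(1,+1) = 36.3348
  k=2: S(2,-2) = 10.1728; S(2,-1) = 15.5502; S(2,+0) = 23.7700; S(2,+1) = 36.3348; S(2,+2) = 55.5414
Terminal payoffs V(N, j) = max(K - S_T, 0):
  V(2,-2) = 14.037181; V(2,-1) = 8.659826; V(2,+0) = 0.440000; V(2,+1) = 0.000000; V(2,+2) = 0.000000
Backward induction: V(k, j) = exp(-r*dt) * [p_u * V(k+1, j+1) + p_m * V(k+1, j) + p_d * V(k+1, j-1)]
  V(1,-1) = exp(-r*dt) * [p_u*0.440000 + p_m*8.659826 + p_d*14.037181] = 8.495092
  V(1,+0) = exp(-r*dt) * [p_u*0.000000 + p_m*0.440000 + p_d*8.659826] = 1.957696
  V(1,+1) = exp(-r*dt) * [p_u*0.000000 + p_m*0.000000 + p_d*0.440000] = 0.084669
  V(0,+0) = exp(-r*dt) * [p_u*0.084669 + p_m*1.957696 + p_d*8.495092] = 2.942468


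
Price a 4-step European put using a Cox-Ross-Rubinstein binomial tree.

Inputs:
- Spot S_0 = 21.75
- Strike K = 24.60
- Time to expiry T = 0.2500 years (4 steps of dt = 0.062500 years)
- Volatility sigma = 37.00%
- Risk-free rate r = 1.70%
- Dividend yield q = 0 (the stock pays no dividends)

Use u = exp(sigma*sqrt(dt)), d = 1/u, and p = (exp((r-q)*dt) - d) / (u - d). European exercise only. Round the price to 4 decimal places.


Answer: Price = V(0,0) = 3.4815

Derivation:
dt = T/N = 0.062500
u = exp(sigma*sqrt(dt)) = 1.096913; d = 1/u = 0.911649
p = (exp((r-q)*dt) - d) / (u - d) = 0.482630
Discount per step: exp(-r*dt) = 0.998938
Stock lattice S(k, i) with i counting down-moves:
  k=0: S(0,0) = 21.7500
  k=1: S(1,0) = 23.8579; S(1,1) = 19.8284
  k=2: S(2,0) = 26.1700; S(2,1) = 21.7500; S(2,2) = 18.0765
  k=3: S(3,0) = 28.7062; S(3,1) = 23.8579; S(3,2) = 19.8284; S(3,3) = 16.4794
  k=4: S(4,0) = 31.4882; S(4,1) = 26.1700; S(4,2) = 21.7500; S(4,3) = 18.0765; S(4,4) = 15.0235
Terminal payoffs V(N, i) = max(K - S_T, 0):
  V(4,0) = 0.000000; V(4,1) = 0.000000; V(4,2) = 2.850000; V(4,3) = 6.523482; V(4,4) = 9.576528
Backward induction: V(k, i) = exp(-r*dt) * [p * V(k+1, i) + (1-p) * V(k+1, i+1)].
  V(3,0) = exp(-r*dt) * [p*0.000000 + (1-p)*0.000000] = 0.000000
  V(3,1) = exp(-r*dt) * [p*0.000000 + (1-p)*2.850000] = 1.472940
  V(3,2) = exp(-r*dt) * [p*2.850000 + (1-p)*6.523482] = 4.745506
  V(3,3) = exp(-r*dt) * [p*6.523482 + (1-p)*9.576528] = 8.094433
  V(2,0) = exp(-r*dt) * [p*0.000000 + (1-p)*1.472940] = 0.761246
  V(2,1) = exp(-r*dt) * [p*1.472940 + (1-p)*4.745506] = 3.162707
  V(2,2) = exp(-r*dt) * [p*4.745506 + (1-p)*8.094433] = 6.471262
  V(1,0) = exp(-r*dt) * [p*0.761246 + (1-p)*3.162707] = 2.001563
  V(1,1) = exp(-r*dt) * [p*3.162707 + (1-p)*6.471262] = 4.869279
  V(0,0) = exp(-r*dt) * [p*2.001563 + (1-p)*4.869279] = 3.481533


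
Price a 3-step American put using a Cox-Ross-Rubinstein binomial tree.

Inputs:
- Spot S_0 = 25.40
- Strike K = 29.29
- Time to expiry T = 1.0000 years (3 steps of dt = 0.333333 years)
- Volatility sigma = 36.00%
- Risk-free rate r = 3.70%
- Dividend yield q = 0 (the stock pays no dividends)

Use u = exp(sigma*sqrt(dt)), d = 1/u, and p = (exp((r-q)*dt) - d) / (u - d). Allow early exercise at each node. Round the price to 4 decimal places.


dt = T/N = 0.333333
u = exp(sigma*sqrt(dt)) = 1.231024; d = 1/u = 0.812332
p = (exp((r-q)*dt) - d) / (u - d) = 0.477864
Discount per step: exp(-r*dt) = 0.987742
Stock lattice S(k, i) with i counting down-moves:
  k=0: S(0,0) = 25.4000
  k=1: S(1,0) = 31.2680; S(1,1) = 20.6332
  k=2: S(2,0) = 38.4917; S(2,1) = 25.4000; S(2,2) = 16.7610
  k=3: S(3,0) = 47.3841; S(3,1) = 31.2680; S(3,2) = 20.6332; S(3,3) = 13.6155
Terminal payoffs V(N, i) = max(K - S_T, 0):
  V(3,0) = 0.000000; V(3,1) = 0.000000; V(3,2) = 8.656766; V(3,3) = 15.674472
Backward induction: V(k, i) = exp(-r*dt) * [p * V(k+1, i) + (1-p) * V(k+1, i+1)]; then take max(V_cont, immediate exercise) for American.
  V(2,0) = exp(-r*dt) * [p*0.000000 + (1-p)*0.000000] = 0.000000; exercise = 0.000000; V(2,0) = max -> 0.000000
  V(2,1) = exp(-r*dt) * [p*0.000000 + (1-p)*8.656766] = 4.464605; exercise = 3.890000; V(2,1) = max -> 4.464605
  V(2,2) = exp(-r*dt) * [p*8.656766 + (1-p)*15.674472] = 12.169938; exercise = 12.528963; V(2,2) = max -> 12.528963
  V(1,0) = exp(-r*dt) * [p*0.000000 + (1-p)*4.464605] = 2.302557; exercise = 0.000000; V(1,0) = max -> 2.302557
  V(1,1) = exp(-r*dt) * [p*4.464605 + (1-p)*12.528963] = 8.568958; exercise = 8.656766; V(1,1) = max -> 8.656766
  V(0,0) = exp(-r*dt) * [p*2.302557 + (1-p)*8.656766] = 5.551427; exercise = 3.890000; V(0,0) = max -> 5.551427

Answer: Price = V(0,0) = 5.5514


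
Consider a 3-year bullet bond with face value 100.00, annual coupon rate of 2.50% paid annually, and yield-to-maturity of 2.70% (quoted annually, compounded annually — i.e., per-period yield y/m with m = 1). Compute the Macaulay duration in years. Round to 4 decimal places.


Answer: Macaulay duration = 2.9272 years

Derivation:
Coupon per period c = face * coupon_rate / m = 2.500000
Periods per year m = 1; per-period yield y/m = 0.027000
Number of cashflows N = 3
Cashflows (t years, CF_t, discount factor 1/(1+y/m)^(m*t), PV):
  t = 1.0000: CF_t = 2.500000, DF = 0.973710, PV = 2.434275
  t = 2.0000: CF_t = 2.500000, DF = 0.948111, PV = 2.370277
  t = 3.0000: CF_t = 102.500000, DF = 0.923185, PV = 94.626447
Price P = sum_t PV_t = 99.430999
Macaulay numerator sum_t t * PV_t:
  t * PV_t at t = 1.0000: 2.434275
  t * PV_t at t = 2.0000: 4.740554
  t * PV_t at t = 3.0000: 283.879342
Macaulay duration D = (sum_t t * PV_t) / P = 291.054170 / 99.430999 = 2.927197


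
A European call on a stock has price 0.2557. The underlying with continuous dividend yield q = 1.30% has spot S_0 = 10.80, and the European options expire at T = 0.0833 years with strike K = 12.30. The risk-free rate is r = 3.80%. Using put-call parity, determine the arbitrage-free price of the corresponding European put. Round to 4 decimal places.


Put-call parity: C - P = S_0 * exp(-qT) - K * exp(-rT).
S_0 * exp(-qT) = 10.8000 * 0.99891769 = 10.78831101
K * exp(-rT) = 12.3000 * 0.99683960 = 12.26112714
P = C - S*exp(-qT) + K*exp(-rT)
P = 0.2557 - 10.78831101 + 12.26112714 = 1.7285

Answer: Put price = 1.7285


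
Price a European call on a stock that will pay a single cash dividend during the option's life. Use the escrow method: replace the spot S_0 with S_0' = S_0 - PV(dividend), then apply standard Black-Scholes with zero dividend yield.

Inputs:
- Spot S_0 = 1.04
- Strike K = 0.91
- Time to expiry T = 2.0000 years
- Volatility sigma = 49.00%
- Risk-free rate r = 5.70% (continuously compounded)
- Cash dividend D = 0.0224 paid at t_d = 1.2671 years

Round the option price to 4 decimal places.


Answer: Price = 0.3644

Derivation:
PV(D) = D * exp(-r * t_d) = 0.0224 * 0.93032183 = 0.02083921
S_0' = S_0 - PV(D) = 1.0400 - 0.02083921 = 1.01916079
d1 = (ln(S_0'/K) + (r + sigma^2/2)*T) / (sigma*sqrt(T)) = 0.67447916
d2 = d1 - sigma*sqrt(T) = -0.01848548
exp(-rT) = 0.89225796
N(d1) = 0.74999664; N(d2) = 0.49262578
C = S_0' * N(d1) - K * exp(-rT) * N(d2) = 1.01916079 * 0.74999664 - 0.9100 * 0.89225796 * 0.49262578 = 0.3644


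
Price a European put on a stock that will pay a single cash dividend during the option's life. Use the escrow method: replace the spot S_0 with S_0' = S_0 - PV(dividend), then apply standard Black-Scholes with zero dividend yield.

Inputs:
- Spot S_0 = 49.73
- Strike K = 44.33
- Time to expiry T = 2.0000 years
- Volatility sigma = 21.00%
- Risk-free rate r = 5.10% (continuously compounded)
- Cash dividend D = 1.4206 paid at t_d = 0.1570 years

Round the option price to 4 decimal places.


Answer: Price = 2.0724

Derivation:
PV(D) = D * exp(-r * t_d) = 1.4206 * 0.99202497 = 1.40927067
S_0' = S_0 - PV(D) = 49.7300 - 1.40927067 = 48.32072933
d1 = (ln(S_0'/K) + (r + sigma^2/2)*T) / (sigma*sqrt(T)) = 0.78219141
d2 = d1 - sigma*sqrt(T) = 0.48520657
exp(-rT) = 0.90302955
N(-d1) = 0.21705104; N(-d2) = 0.31376491
P = K * exp(-rT) * N(-d2) - S_0' * N(-d1) = 44.3300 * 0.90302955 * 0.31376491 - 48.32072933 * 0.21705104 = 2.0724


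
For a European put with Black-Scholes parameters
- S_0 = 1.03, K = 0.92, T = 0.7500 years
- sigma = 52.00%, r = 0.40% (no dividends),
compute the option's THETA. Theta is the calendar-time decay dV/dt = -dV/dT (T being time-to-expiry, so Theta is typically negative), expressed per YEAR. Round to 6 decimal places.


d1 = 0.4826213265; d2 = 0.0322881166
phi(d1) = 0.3550842458; exp(-qT) = 1.0000000000; exp(-rT) = 0.9970044955
Theta = -S*exp(-qT)*phi(d1)*sigma/(2*sqrt(T)) + r*K*exp(-rT)*N(-d2) - q*S*exp(-qT)*N(-d1)
N(-d1) = 0.3146823168; N(-d2) = 0.4871211429; sqrt(T) = 0.8660254038
Term 1 = -1.0300 * 1.0000000000 * 0.3550842458 * 0.5200 / (2 * 0.8660254038) = -0.1098022767
Term 2 = 0.0040 * 0.9200 * 0.9970044955 * 0.4871211429 = 0.0017872360
Term 3 = 0 (no dividend yield, q = 0)
Theta = -0.1098022767 + (0.0017872360) + (0.0000000000) = -0.108015

Answer: Theta = -0.108015


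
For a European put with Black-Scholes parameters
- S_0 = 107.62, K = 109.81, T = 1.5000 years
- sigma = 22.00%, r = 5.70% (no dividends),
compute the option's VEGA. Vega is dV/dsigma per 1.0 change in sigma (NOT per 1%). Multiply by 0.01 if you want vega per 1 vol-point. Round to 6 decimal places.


d1 = 0.3772767360; d2 = 0.1078328643
phi(d1) = 0.3715367855; exp(-qT) = 1.0000000000; exp(-rT) = 0.9180531431
Vega = S * exp(-qT) * phi(d1) * sqrt(T) = 107.6200 * 1.0000000000 * 0.3715367855 * 1.2247448714 = 48.971165

Answer: Vega = 48.971165


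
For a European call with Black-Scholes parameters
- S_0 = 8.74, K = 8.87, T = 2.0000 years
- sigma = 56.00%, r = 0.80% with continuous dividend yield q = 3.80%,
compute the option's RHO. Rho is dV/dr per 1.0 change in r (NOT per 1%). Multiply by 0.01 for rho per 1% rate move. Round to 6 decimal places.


d1 = 0.3015752254; d2 = -0.4903843695
phi(d1) = 0.3812071536; exp(-qT) = 0.9268162066; exp(-rT) = 0.9841273201
N(d2) = 0.3119309675
Rho = K*T*exp(-rT)*N(d2) = 8.8700 * 2.0000 * 0.9841273201 * 0.3119309675 = 5.445821

Answer: Rho = 5.445821


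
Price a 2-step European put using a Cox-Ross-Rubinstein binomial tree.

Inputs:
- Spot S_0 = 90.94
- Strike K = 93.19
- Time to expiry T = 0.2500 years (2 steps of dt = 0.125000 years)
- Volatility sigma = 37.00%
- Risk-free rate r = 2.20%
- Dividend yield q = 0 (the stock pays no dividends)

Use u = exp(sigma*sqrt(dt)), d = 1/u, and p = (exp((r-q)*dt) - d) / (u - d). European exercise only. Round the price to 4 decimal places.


Answer: Price = V(0,0) = 7.4033

Derivation:
dt = T/N = 0.125000
u = exp(sigma*sqrt(dt)) = 1.139757; d = 1/u = 0.877380
p = (exp((r-q)*dt) - d) / (u - d) = 0.477838
Discount per step: exp(-r*dt) = 0.997254
Stock lattice S(k, i) with i counting down-moves:
  k=0: S(0,0) = 90.9400
  k=1: S(1,0) = 103.6495; S(1,1) = 79.7890
  k=2: S(2,0) = 118.1352; S(2,1) = 90.9400; S(2,2) = 70.0053
Terminal payoffs V(N, i) = max(K - S_T, 0):
  V(2,0) = 0.000000; V(2,1) = 2.250000; V(2,2) = 23.184736
Backward induction: V(k, i) = exp(-r*dt) * [p * V(k+1, i) + (1-p) * V(k+1, i+1)].
  V(1,0) = exp(-r*dt) * [p*0.000000 + (1-p)*2.250000] = 1.171637
  V(1,1) = exp(-r*dt) * [p*2.250000 + (1-p)*23.184736] = 13.145116
  V(0,0) = exp(-r*dt) * [p*1.171637 + (1-p)*13.145116] = 7.403341


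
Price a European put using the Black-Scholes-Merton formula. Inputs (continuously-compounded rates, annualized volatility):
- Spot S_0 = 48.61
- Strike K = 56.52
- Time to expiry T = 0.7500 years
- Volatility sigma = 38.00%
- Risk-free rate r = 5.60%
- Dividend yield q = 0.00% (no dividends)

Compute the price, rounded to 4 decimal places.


d1 = (ln(S/K) + (r - q + 0.5*sigma^2) * T) / (sigma * sqrt(T)) = -0.16595869
d2 = d1 - sigma * sqrt(T) = -0.49504834
exp(-rT) = 0.95886978; exp(-qT) = 1.00000000
P = K * exp(-rT) * N(-d2) - S_0 * exp(-qT) * N(-d1)
N(-d1) = 0.56590527; N(-d2) = 0.68971700
P = 56.5200 * 0.95886978 * 0.68971700 - 48.6100 * 1.00000000 * 0.56590527 = 9.8708

Answer: Price = 9.8708


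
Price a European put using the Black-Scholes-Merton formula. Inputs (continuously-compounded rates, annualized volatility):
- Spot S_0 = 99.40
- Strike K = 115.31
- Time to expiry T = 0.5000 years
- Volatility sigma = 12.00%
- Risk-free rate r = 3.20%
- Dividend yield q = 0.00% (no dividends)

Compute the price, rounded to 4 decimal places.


d1 = (ln(S/K) + (r - q + 0.5*sigma^2) * T) / (sigma * sqrt(T)) = -1.51877156
d2 = d1 - sigma * sqrt(T) = -1.60362437
exp(-rT) = 0.98412732; exp(-qT) = 1.00000000
P = K * exp(-rT) * N(-d2) - S_0 * exp(-qT) * N(-d1)
N(-d1) = 0.93559000; N(-d2) = 0.94560156
P = 115.3100 * 0.98412732 * 0.94560156 - 99.4000 * 1.00000000 * 0.93559000 = 14.3090

Answer: Price = 14.3090


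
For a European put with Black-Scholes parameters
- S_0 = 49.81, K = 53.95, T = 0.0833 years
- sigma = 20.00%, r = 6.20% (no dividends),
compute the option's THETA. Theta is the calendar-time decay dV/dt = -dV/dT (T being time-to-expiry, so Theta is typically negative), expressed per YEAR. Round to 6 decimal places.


Answer: Theta = -0.075653

Derivation:
d1 = -1.2648462322; d2 = -1.3225697110
phi(d1) = 0.1792710220; exp(-qT) = 1.0000000000; exp(-rT) = 0.9948487136
Theta = -S*exp(-qT)*phi(d1)*sigma/(2*sqrt(T)) + r*K*exp(-rT)*N(-d2) - q*S*exp(-qT)*N(-d1)
N(-d1) = 0.8970367726; N(-d2) = 0.9070107438; sqrt(T) = 0.2886173938
Term 1 = -49.8100 * 1.0000000000 * 0.1792710220 * 0.2000 / (2 * 0.2886173938) = -3.0938847754
Term 2 = 0.0620 * 53.9500 * 0.9948487136 * 0.9070107438 = 3.0182319540
Term 3 = 0 (no dividend yield, q = 0)
Theta = -3.0938847754 + (3.0182319540) + (0.0000000000) = -0.075653


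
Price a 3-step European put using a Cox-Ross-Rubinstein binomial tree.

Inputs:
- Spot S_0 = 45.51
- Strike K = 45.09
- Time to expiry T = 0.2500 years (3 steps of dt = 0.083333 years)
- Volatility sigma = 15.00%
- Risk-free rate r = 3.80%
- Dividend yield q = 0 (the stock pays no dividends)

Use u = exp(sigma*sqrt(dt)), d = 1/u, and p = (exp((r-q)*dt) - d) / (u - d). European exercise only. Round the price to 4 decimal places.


Answer: Price = V(0,0) = 1.0713

Derivation:
dt = T/N = 0.083333
u = exp(sigma*sqrt(dt)) = 1.044252; d = 1/u = 0.957623
p = (exp((r-q)*dt) - d) / (u - d) = 0.525788
Discount per step: exp(-r*dt) = 0.996838
Stock lattice S(k, i) with i counting down-moves:
  k=0: S(0,0) = 45.5100
  k=1: S(1,0) = 47.5239; S(1,1) = 43.5814
  k=2: S(2,0) = 49.6270; S(2,1) = 45.5100; S(2,2) = 41.7346
  k=3: S(3,0) = 51.8231; S(3,1) = 47.5239; S(3,2) = 43.5814; S(3,3) = 39.9660
Terminal payoffs V(N, i) = max(K - S_T, 0):
  V(3,0) = 0.000000; V(3,1) = 0.000000; V(3,2) = 1.508584; V(3,3) = 5.124033
Backward induction: V(k, i) = exp(-r*dt) * [p * V(k+1, i) + (1-p) * V(k+1, i+1)].
  V(2,0) = exp(-r*dt) * [p*0.000000 + (1-p)*0.000000] = 0.000000
  V(2,1) = exp(-r*dt) * [p*0.000000 + (1-p)*1.508584] = 0.713126
  V(2,2) = exp(-r*dt) * [p*1.508584 + (1-p)*5.124033] = 3.212882
  V(1,0) = exp(-r*dt) * [p*0.000000 + (1-p)*0.713126] = 0.337104
  V(1,1) = exp(-r*dt) * [p*0.713126 + (1-p)*3.212882] = 1.892537
  V(0,0) = exp(-r*dt) * [p*0.337104 + (1-p)*1.892537] = 1.071310


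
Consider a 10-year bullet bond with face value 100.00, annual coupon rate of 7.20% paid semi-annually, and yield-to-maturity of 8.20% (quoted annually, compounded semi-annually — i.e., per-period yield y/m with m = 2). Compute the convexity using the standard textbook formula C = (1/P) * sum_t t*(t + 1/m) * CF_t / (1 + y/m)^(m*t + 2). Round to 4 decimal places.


Coupon per period c = face * coupon_rate / m = 3.600000
Periods per year m = 2; per-period yield y/m = 0.041000
Number of cashflows N = 20
Cashflows (t years, CF_t, discount factor 1/(1+y/m)^(m*t), PV):
  t = 0.5000: CF_t = 3.600000, DF = 0.960615, PV = 3.458213
  t = 1.0000: CF_t = 3.600000, DF = 0.922781, PV = 3.322011
  t = 1.5000: CF_t = 3.600000, DF = 0.886437, PV = 3.191173
  t = 2.0000: CF_t = 3.600000, DF = 0.851524, PV = 3.065488
  t = 2.5000: CF_t = 3.600000, DF = 0.817987, PV = 2.944753
  t = 3.0000: CF_t = 3.600000, DF = 0.785770, PV = 2.828773
  t = 3.5000: CF_t = 3.600000, DF = 0.754823, PV = 2.717361
  t = 4.0000: CF_t = 3.600000, DF = 0.725094, PV = 2.610338
  t = 4.5000: CF_t = 3.600000, DF = 0.696536, PV = 2.507529
  t = 5.0000: CF_t = 3.600000, DF = 0.669103, PV = 2.408769
  t = 5.5000: CF_t = 3.600000, DF = 0.642750, PV = 2.313899
  t = 6.0000: CF_t = 3.600000, DF = 0.617435, PV = 2.222766
  t = 6.5000: CF_t = 3.600000, DF = 0.593117, PV = 2.135222
  t = 7.0000: CF_t = 3.600000, DF = 0.569757, PV = 2.051126
  t = 7.5000: CF_t = 3.600000, DF = 0.547317, PV = 1.970342
  t = 8.0000: CF_t = 3.600000, DF = 0.525761, PV = 1.892739
  t = 8.5000: CF_t = 3.600000, DF = 0.505054, PV = 1.818193
  t = 9.0000: CF_t = 3.600000, DF = 0.485162, PV = 1.746584
  t = 9.5000: CF_t = 3.600000, DF = 0.466054, PV = 1.677794
  t = 10.0000: CF_t = 103.600000, DF = 0.447698, PV = 46.381540
Price P = sum_t PV_t = 93.264613
Convexity numerator sum_t t*(t + 1/m) * CF_t / (1+y/m)^(m*t + 2):
  t = 0.5000: term = 1.595586
  t = 1.0000: term = 4.598232
  t = 1.5000: term = 8.834259
  t = 2.0000: term = 14.143866
  t = 2.5000: term = 20.380210
  t = 3.0000: term = 27.408544
  t = 3.5000: term = 35.105404
  t = 4.0000: term = 43.357847
  t = 4.5000: term = 52.062737
  t = 5.0000: term = 61.126065
  t = 5.5000: term = 70.462323
  t = 6.0000: term = 79.993904
  t = 6.5000: term = 89.650549
  t = 7.0000: term = 99.368820
  t = 7.5000: term = 109.091610
  t = 8.0000: term = 118.767683
  t = 8.5000: term = 128.351242
  t = 9.0000: term = 137.801525
  t = 9.5000: term = 147.082427
  t = 10.0000: term = 4493.999350
Convexity = (1/P) * sum = 5743.182182 / 93.264613 = 61.579435

Answer: Convexity = 61.5794


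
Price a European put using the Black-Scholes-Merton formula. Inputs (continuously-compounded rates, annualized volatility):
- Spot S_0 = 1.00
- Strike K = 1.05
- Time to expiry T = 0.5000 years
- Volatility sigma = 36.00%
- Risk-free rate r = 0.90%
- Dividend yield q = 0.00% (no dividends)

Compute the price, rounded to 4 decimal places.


d1 = (ln(S/K) + (r - q + 0.5*sigma^2) * T) / (sigma * sqrt(T)) = -0.04670898
d2 = d1 - sigma * sqrt(T) = -0.30126742
exp(-rT) = 0.99551011; exp(-qT) = 1.00000000
P = K * exp(-rT) * N(-d2) - S_0 * exp(-qT) * N(-d1)
N(-d1) = 0.51862741; N(-d2) = 0.61839471
P = 1.0500 * 0.99551011 * 0.61839471 - 1.0000 * 1.00000000 * 0.51862741 = 0.1278

Answer: Price = 0.1278


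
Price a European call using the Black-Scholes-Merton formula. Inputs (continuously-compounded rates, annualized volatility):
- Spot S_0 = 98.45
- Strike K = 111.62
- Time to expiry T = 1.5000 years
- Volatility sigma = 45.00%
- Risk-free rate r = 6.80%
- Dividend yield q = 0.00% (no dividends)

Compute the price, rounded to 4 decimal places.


Answer: Price = 20.4763

Derivation:
d1 = (ln(S/K) + (r - q + 0.5*sigma^2) * T) / (sigma * sqrt(T)) = 0.23283500
d2 = d1 - sigma * sqrt(T) = -0.31830020
exp(-rT) = 0.90302955; exp(-qT) = 1.00000000
C = S_0 * exp(-qT) * N(d1) - K * exp(-rT) * N(d2)
N(d1) = 0.59205523; N(d2) = 0.37512862
C = 98.4500 * 1.00000000 * 0.59205523 - 111.6200 * 0.90302955 * 0.37512862 = 20.4763


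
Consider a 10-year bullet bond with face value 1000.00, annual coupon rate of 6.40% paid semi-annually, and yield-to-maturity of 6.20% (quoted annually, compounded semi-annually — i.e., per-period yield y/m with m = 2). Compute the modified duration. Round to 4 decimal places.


Answer: Modified duration = 7.3302

Derivation:
Coupon per period c = face * coupon_rate / m = 32.000000
Periods per year m = 2; per-period yield y/m = 0.031000
Number of cashflows N = 20
Cashflows (t years, CF_t, discount factor 1/(1+y/m)^(m*t), PV):
  t = 0.5000: CF_t = 32.000000, DF = 0.969932, PV = 31.037827
  t = 1.0000: CF_t = 32.000000, DF = 0.940768, PV = 30.104585
  t = 1.5000: CF_t = 32.000000, DF = 0.912481, PV = 29.199404
  t = 2.0000: CF_t = 32.000000, DF = 0.885045, PV = 28.321439
  t = 2.5000: CF_t = 32.000000, DF = 0.858434, PV = 27.469873
  t = 3.0000: CF_t = 32.000000, DF = 0.832622, PV = 26.643912
  t = 3.5000: CF_t = 32.000000, DF = 0.807587, PV = 25.842785
  t = 4.0000: CF_t = 32.000000, DF = 0.783305, PV = 25.065747
  t = 4.5000: CF_t = 32.000000, DF = 0.759752, PV = 24.312073
  t = 5.0000: CF_t = 32.000000, DF = 0.736908, PV = 23.581060
  t = 5.5000: CF_t = 32.000000, DF = 0.714751, PV = 22.872027
  t = 6.0000: CF_t = 32.000000, DF = 0.693260, PV = 22.184314
  t = 6.5000: CF_t = 32.000000, DF = 0.672415, PV = 21.517278
  t = 7.0000: CF_t = 32.000000, DF = 0.652197, PV = 20.870299
  t = 7.5000: CF_t = 32.000000, DF = 0.632587, PV = 20.242773
  t = 8.0000: CF_t = 32.000000, DF = 0.613566, PV = 19.634115
  t = 8.5000: CF_t = 32.000000, DF = 0.595117, PV = 19.043759
  t = 9.0000: CF_t = 32.000000, DF = 0.577224, PV = 18.471153
  t = 9.5000: CF_t = 32.000000, DF = 0.559868, PV = 17.915764
  t = 10.0000: CF_t = 1032.000000, DF = 0.543034, PV = 560.410665
Price P = sum_t PV_t = 1014.740852
First compute Macaulay numerator sum_t t * PV_t:
  t * PV_t at t = 0.5000: 15.518914
  t * PV_t at t = 1.0000: 30.104585
  t * PV_t at t = 1.5000: 43.799106
  t * PV_t at t = 2.0000: 56.642878
  t * PV_t at t = 2.5000: 68.674683
  t * PV_t at t = 3.0000: 79.931735
  t * PV_t at t = 3.5000: 90.449749
  t * PV_t at t = 4.0000: 100.262989
  t * PV_t at t = 4.5000: 109.404328
  t * PV_t at t = 5.0000: 117.905301
  t * PV_t at t = 5.5000: 125.796150
  t * PV_t at t = 6.0000: 133.105881
  t * PV_t at t = 6.5000: 139.862307
  t * PV_t at t = 7.0000: 146.092091
  t * PV_t at t = 7.5000: 151.820795
  t * PV_t at t = 8.0000: 157.072921
  t * PV_t at t = 8.5000: 161.871948
  t * PV_t at t = 9.0000: 166.240376
  t * PV_t at t = 9.5000: 170.199760
  t * PV_t at t = 10.0000: 5604.106650
Macaulay duration D = 7668.863147 / 1014.740852 = 7.557460
Modified duration = D / (1 + y/m) = 7.557460 / (1 + 0.031000) = 7.330223
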